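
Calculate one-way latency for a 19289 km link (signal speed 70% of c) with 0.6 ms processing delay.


Speed = 0.7 * 3e5 km/s = 210000 km/s
Propagation delay = 19289 / 210000 = 0.0919 s = 91.8524 ms
Processing delay = 0.6 ms
Total one-way latency = 92.4524 ms


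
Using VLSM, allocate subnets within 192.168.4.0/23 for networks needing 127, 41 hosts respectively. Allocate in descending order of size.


127 hosts -> /24 (254 usable): 192.168.4.0/24
41 hosts -> /26 (62 usable): 192.168.5.0/26
Allocation: 192.168.4.0/24 (127 hosts, 254 usable); 192.168.5.0/26 (41 hosts, 62 usable)


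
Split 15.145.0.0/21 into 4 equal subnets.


New prefix = 21 + 2 = 23
Each subnet has 512 addresses
  15.145.0.0/23
  15.145.2.0/23
  15.145.4.0/23
  15.145.6.0/23
Subnets: 15.145.0.0/23, 15.145.2.0/23, 15.145.4.0/23, 15.145.6.0/23


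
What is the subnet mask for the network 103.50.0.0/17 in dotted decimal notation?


/17 means 17 network bits, 15 host bits
Binary: 11111111111111111000000000000000
Mask: 255.255.128.0


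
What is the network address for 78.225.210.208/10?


IP:   01001110.11100001.11010010.11010000
Mask: 11111111.11000000.00000000.00000000
AND operation:
Net:  01001110.11000000.00000000.00000000
Network: 78.192.0.0/10


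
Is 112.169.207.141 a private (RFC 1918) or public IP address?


RFC 1918 private ranges:
  10.0.0.0/8 (10.0.0.0 - 10.255.255.255)
  172.16.0.0/12 (172.16.0.0 - 172.31.255.255)
  192.168.0.0/16 (192.168.0.0 - 192.168.255.255)
Public (not in any RFC 1918 range)


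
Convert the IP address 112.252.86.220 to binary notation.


112 = 01110000
252 = 11111100
86 = 01010110
220 = 11011100
Binary: 01110000.11111100.01010110.11011100


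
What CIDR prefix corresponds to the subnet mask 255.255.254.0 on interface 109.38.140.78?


Binary: 11111111.11111111.11111110.00000000
Count leading 1s
Prefix: /23


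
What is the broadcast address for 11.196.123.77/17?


Network: 11.196.0.0/17
Host bits = 15
Set all host bits to 1:
Broadcast: 11.196.127.255


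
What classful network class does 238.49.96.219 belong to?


First octet: 238
Binary: 11101110
1110xxxx -> Class D (224-239)
Class D (multicast), default mask N/A


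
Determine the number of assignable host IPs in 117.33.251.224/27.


Host bits = 32 - 27 = 5
Total addresses = 2^5 = 32
Usable = total - 2 (network and broadcast)
Usable hosts: 30


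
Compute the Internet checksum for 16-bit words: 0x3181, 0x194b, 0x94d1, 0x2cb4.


Sum all words (with carry folding):
+ 0x3181 = 0x3181
+ 0x194b = 0x4acc
+ 0x94d1 = 0xdf9d
+ 0x2cb4 = 0x0c52
One's complement: ~0x0c52
Checksum = 0xf3ad


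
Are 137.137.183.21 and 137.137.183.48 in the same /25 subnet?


Mask: 255.255.255.128
137.137.183.21 AND mask = 137.137.183.0
137.137.183.48 AND mask = 137.137.183.0
Yes, same subnet (137.137.183.0)


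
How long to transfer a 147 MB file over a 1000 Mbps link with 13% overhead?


Effective throughput = 1000 * (1 - 13/100) = 870 Mbps
File size in Mb = 147 * 8 = 1176 Mb
Time = 1176 / 870
Time = 1.3517 seconds


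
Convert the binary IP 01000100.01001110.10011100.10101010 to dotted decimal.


01000100 = 68
01001110 = 78
10011100 = 156
10101010 = 170
IP: 68.78.156.170


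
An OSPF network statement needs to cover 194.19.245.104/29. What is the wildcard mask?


Subnet mask: 255.255.255.248
Wildcard = 255.255.255.255 - subnet mask
255 - 255 = 0
255 - 255 = 0
255 - 255 = 0
255 - 248 = 7
Wildcard: 0.0.0.7


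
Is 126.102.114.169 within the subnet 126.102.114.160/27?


Subnet network: 126.102.114.160
Test IP AND mask: 126.102.114.160
Yes, 126.102.114.169 is in 126.102.114.160/27


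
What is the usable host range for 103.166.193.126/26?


Network: 103.166.193.64
Broadcast: 103.166.193.127
First usable = network + 1
Last usable = broadcast - 1
Range: 103.166.193.65 to 103.166.193.126


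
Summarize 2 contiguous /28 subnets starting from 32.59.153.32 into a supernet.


Original prefix: /28
Number of subnets: 2 = 2^1
New prefix = 28 - 1 = 27
Supernet: 32.59.153.32/27


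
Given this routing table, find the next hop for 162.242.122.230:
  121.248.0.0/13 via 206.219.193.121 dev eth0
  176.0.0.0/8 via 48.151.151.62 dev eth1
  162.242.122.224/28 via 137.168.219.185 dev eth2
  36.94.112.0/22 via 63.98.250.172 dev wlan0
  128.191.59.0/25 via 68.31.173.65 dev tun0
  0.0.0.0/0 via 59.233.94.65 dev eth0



Longest prefix match for 162.242.122.230:
  /13 121.248.0.0: no
  /8 176.0.0.0: no
  /28 162.242.122.224: MATCH
  /22 36.94.112.0: no
  /25 128.191.59.0: no
  /0 0.0.0.0: MATCH
Selected: next-hop 137.168.219.185 via eth2 (matched /28)


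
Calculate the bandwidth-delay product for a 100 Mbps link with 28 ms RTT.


BDP = bandwidth * RTT
= 100 Mbps * 28 ms
= 100 * 1e6 * 28 / 1000 bits
= 2800000 bits
= 350000 bytes
= 341.7969 KB
BDP = 2800000 bits (350000 bytes)


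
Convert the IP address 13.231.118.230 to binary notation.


13 = 00001101
231 = 11100111
118 = 01110110
230 = 11100110
Binary: 00001101.11100111.01110110.11100110


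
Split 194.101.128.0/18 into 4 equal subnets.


New prefix = 18 + 2 = 20
Each subnet has 4096 addresses
  194.101.128.0/20
  194.101.144.0/20
  194.101.160.0/20
  194.101.176.0/20
Subnets: 194.101.128.0/20, 194.101.144.0/20, 194.101.160.0/20, 194.101.176.0/20


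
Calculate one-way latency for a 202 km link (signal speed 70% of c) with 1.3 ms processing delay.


Speed = 0.7 * 3e5 km/s = 210000 km/s
Propagation delay = 202 / 210000 = 0.001 s = 0.9619 ms
Processing delay = 1.3 ms
Total one-way latency = 2.2619 ms


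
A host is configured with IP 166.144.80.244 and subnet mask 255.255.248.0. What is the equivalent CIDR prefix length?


Binary: 11111111.11111111.11111000.00000000
Count leading 1s
Prefix: /21


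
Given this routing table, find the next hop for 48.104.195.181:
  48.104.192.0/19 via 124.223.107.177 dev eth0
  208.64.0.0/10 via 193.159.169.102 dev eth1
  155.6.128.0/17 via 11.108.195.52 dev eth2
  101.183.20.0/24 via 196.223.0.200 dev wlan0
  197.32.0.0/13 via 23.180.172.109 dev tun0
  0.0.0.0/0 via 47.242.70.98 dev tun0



Longest prefix match for 48.104.195.181:
  /19 48.104.192.0: MATCH
  /10 208.64.0.0: no
  /17 155.6.128.0: no
  /24 101.183.20.0: no
  /13 197.32.0.0: no
  /0 0.0.0.0: MATCH
Selected: next-hop 124.223.107.177 via eth0 (matched /19)


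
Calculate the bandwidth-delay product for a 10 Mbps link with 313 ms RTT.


BDP = bandwidth * RTT
= 10 Mbps * 313 ms
= 10 * 1e6 * 313 / 1000 bits
= 3130000 bits
= 391250 bytes
= 382.0801 KB
BDP = 3130000 bits (391250 bytes)


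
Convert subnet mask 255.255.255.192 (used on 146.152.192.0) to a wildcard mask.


Subnet mask: 255.255.255.192
Wildcard = 255.255.255.255 - subnet mask
255 - 255 = 0
255 - 255 = 0
255 - 255 = 0
255 - 192 = 63
Wildcard: 0.0.0.63


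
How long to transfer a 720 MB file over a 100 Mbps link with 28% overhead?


Effective throughput = 100 * (1 - 28/100) = 72 Mbps
File size in Mb = 720 * 8 = 5760 Mb
Time = 5760 / 72
Time = 80 seconds


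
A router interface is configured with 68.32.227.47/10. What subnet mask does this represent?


/10 means 10 network bits, 22 host bits
Binary: 11111111110000000000000000000000
Mask: 255.192.0.0


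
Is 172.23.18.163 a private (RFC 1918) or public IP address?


RFC 1918 private ranges:
  10.0.0.0/8 (10.0.0.0 - 10.255.255.255)
  172.16.0.0/12 (172.16.0.0 - 172.31.255.255)
  192.168.0.0/16 (192.168.0.0 - 192.168.255.255)
Private (in 172.16.0.0/12)


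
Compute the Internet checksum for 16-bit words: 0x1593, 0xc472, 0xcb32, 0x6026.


Sum all words (with carry folding):
+ 0x1593 = 0x1593
+ 0xc472 = 0xda05
+ 0xcb32 = 0xa538
+ 0x6026 = 0x055f
One's complement: ~0x055f
Checksum = 0xfaa0


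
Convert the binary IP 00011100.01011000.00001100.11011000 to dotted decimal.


00011100 = 28
01011000 = 88
00001100 = 12
11011000 = 216
IP: 28.88.12.216


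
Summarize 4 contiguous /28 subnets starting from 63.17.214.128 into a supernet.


Original prefix: /28
Number of subnets: 4 = 2^2
New prefix = 28 - 2 = 26
Supernet: 63.17.214.128/26


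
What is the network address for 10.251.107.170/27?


IP:   00001010.11111011.01101011.10101010
Mask: 11111111.11111111.11111111.11100000
AND operation:
Net:  00001010.11111011.01101011.10100000
Network: 10.251.107.160/27


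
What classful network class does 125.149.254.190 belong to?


First octet: 125
Binary: 01111101
0xxxxxxx -> Class A (1-126)
Class A, default mask 255.0.0.0 (/8)


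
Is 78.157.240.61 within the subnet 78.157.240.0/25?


Subnet network: 78.157.240.0
Test IP AND mask: 78.157.240.0
Yes, 78.157.240.61 is in 78.157.240.0/25


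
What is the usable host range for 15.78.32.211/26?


Network: 15.78.32.192
Broadcast: 15.78.32.255
First usable = network + 1
Last usable = broadcast - 1
Range: 15.78.32.193 to 15.78.32.254


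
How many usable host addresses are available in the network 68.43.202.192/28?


Host bits = 32 - 28 = 4
Total addresses = 2^4 = 16
Usable = total - 2 (network and broadcast)
Usable hosts: 14


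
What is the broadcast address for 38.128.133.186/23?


Network: 38.128.132.0/23
Host bits = 9
Set all host bits to 1:
Broadcast: 38.128.133.255


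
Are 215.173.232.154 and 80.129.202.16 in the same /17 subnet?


Mask: 255.255.128.0
215.173.232.154 AND mask = 215.173.128.0
80.129.202.16 AND mask = 80.129.128.0
No, different subnets (215.173.128.0 vs 80.129.128.0)


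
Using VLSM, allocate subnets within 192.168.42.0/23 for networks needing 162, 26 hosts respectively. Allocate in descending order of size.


162 hosts -> /24 (254 usable): 192.168.42.0/24
26 hosts -> /27 (30 usable): 192.168.43.0/27
Allocation: 192.168.42.0/24 (162 hosts, 254 usable); 192.168.43.0/27 (26 hosts, 30 usable)


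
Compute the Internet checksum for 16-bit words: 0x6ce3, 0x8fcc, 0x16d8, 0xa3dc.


Sum all words (with carry folding):
+ 0x6ce3 = 0x6ce3
+ 0x8fcc = 0xfcaf
+ 0x16d8 = 0x1388
+ 0xa3dc = 0xb764
One's complement: ~0xb764
Checksum = 0x489b


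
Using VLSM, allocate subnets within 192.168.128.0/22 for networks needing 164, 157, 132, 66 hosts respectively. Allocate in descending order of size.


164 hosts -> /24 (254 usable): 192.168.128.0/24
157 hosts -> /24 (254 usable): 192.168.129.0/24
132 hosts -> /24 (254 usable): 192.168.130.0/24
66 hosts -> /25 (126 usable): 192.168.131.0/25
Allocation: 192.168.128.0/24 (164 hosts, 254 usable); 192.168.129.0/24 (157 hosts, 254 usable); 192.168.130.0/24 (132 hosts, 254 usable); 192.168.131.0/25 (66 hosts, 126 usable)


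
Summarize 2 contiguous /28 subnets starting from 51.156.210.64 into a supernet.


Original prefix: /28
Number of subnets: 2 = 2^1
New prefix = 28 - 1 = 27
Supernet: 51.156.210.64/27


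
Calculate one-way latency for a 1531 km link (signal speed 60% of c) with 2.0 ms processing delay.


Speed = 0.6 * 3e5 km/s = 180000 km/s
Propagation delay = 1531 / 180000 = 0.0085 s = 8.5056 ms
Processing delay = 2.0 ms
Total one-way latency = 10.5056 ms


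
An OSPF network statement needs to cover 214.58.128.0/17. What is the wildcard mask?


Subnet mask: 255.255.128.0
Wildcard = 255.255.255.255 - subnet mask
255 - 255 = 0
255 - 255 = 0
255 - 128 = 127
255 - 0 = 255
Wildcard: 0.0.127.255


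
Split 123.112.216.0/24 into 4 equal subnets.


New prefix = 24 + 2 = 26
Each subnet has 64 addresses
  123.112.216.0/26
  123.112.216.64/26
  123.112.216.128/26
  123.112.216.192/26
Subnets: 123.112.216.0/26, 123.112.216.64/26, 123.112.216.128/26, 123.112.216.192/26


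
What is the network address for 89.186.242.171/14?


IP:   01011001.10111010.11110010.10101011
Mask: 11111111.11111100.00000000.00000000
AND operation:
Net:  01011001.10111000.00000000.00000000
Network: 89.184.0.0/14


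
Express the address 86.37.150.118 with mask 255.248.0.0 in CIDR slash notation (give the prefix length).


Binary: 11111111.11111000.00000000.00000000
Count leading 1s
Prefix: /13


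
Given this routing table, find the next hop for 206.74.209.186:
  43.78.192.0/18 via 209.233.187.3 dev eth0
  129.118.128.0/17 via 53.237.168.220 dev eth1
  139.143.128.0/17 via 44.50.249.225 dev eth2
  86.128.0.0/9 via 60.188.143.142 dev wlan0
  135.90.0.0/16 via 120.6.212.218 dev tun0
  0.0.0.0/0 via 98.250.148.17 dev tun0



Longest prefix match for 206.74.209.186:
  /18 43.78.192.0: no
  /17 129.118.128.0: no
  /17 139.143.128.0: no
  /9 86.128.0.0: no
  /16 135.90.0.0: no
  /0 0.0.0.0: MATCH
Selected: next-hop 98.250.148.17 via tun0 (matched /0)


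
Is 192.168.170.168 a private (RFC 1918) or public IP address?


RFC 1918 private ranges:
  10.0.0.0/8 (10.0.0.0 - 10.255.255.255)
  172.16.0.0/12 (172.16.0.0 - 172.31.255.255)
  192.168.0.0/16 (192.168.0.0 - 192.168.255.255)
Private (in 192.168.0.0/16)


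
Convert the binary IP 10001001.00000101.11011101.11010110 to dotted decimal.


10001001 = 137
00000101 = 5
11011101 = 221
11010110 = 214
IP: 137.5.221.214


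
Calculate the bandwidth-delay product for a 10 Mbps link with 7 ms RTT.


BDP = bandwidth * RTT
= 10 Mbps * 7 ms
= 10 * 1e6 * 7 / 1000 bits
= 70000 bits
= 8750 bytes
= 8.5449 KB
BDP = 70000 bits (8750 bytes)


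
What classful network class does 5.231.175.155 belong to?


First octet: 5
Binary: 00000101
0xxxxxxx -> Class A (1-126)
Class A, default mask 255.0.0.0 (/8)


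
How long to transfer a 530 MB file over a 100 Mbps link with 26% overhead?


Effective throughput = 100 * (1 - 26/100) = 74 Mbps
File size in Mb = 530 * 8 = 4240 Mb
Time = 4240 / 74
Time = 57.2973 seconds


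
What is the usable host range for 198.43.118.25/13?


Network: 198.40.0.0
Broadcast: 198.47.255.255
First usable = network + 1
Last usable = broadcast - 1
Range: 198.40.0.1 to 198.47.255.254


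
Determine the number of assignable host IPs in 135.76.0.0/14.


Host bits = 32 - 14 = 18
Total addresses = 2^18 = 262144
Usable = total - 2 (network and broadcast)
Usable hosts: 262142


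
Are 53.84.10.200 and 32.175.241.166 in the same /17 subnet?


Mask: 255.255.128.0
53.84.10.200 AND mask = 53.84.0.0
32.175.241.166 AND mask = 32.175.128.0
No, different subnets (53.84.0.0 vs 32.175.128.0)


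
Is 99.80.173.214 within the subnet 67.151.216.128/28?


Subnet network: 67.151.216.128
Test IP AND mask: 99.80.173.208
No, 99.80.173.214 is not in 67.151.216.128/28


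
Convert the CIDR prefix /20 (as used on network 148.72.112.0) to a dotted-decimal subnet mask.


/20 means 20 network bits, 12 host bits
Binary: 11111111111111111111000000000000
Mask: 255.255.240.0


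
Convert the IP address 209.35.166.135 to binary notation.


209 = 11010001
35 = 00100011
166 = 10100110
135 = 10000111
Binary: 11010001.00100011.10100110.10000111


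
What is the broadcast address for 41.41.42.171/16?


Network: 41.41.0.0/16
Host bits = 16
Set all host bits to 1:
Broadcast: 41.41.255.255


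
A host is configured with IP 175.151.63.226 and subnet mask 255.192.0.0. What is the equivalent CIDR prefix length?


Binary: 11111111.11000000.00000000.00000000
Count leading 1s
Prefix: /10


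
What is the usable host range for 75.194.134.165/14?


Network: 75.192.0.0
Broadcast: 75.195.255.255
First usable = network + 1
Last usable = broadcast - 1
Range: 75.192.0.1 to 75.195.255.254


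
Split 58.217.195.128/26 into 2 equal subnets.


New prefix = 26 + 1 = 27
Each subnet has 32 addresses
  58.217.195.128/27
  58.217.195.160/27
Subnets: 58.217.195.128/27, 58.217.195.160/27


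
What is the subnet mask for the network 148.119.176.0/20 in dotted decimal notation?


/20 means 20 network bits, 12 host bits
Binary: 11111111111111111111000000000000
Mask: 255.255.240.0


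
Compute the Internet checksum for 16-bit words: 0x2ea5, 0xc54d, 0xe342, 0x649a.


Sum all words (with carry folding):
+ 0x2ea5 = 0x2ea5
+ 0xc54d = 0xf3f2
+ 0xe342 = 0xd735
+ 0x649a = 0x3bd0
One's complement: ~0x3bd0
Checksum = 0xc42f


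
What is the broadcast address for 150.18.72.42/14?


Network: 150.16.0.0/14
Host bits = 18
Set all host bits to 1:
Broadcast: 150.19.255.255


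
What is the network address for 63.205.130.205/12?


IP:   00111111.11001101.10000010.11001101
Mask: 11111111.11110000.00000000.00000000
AND operation:
Net:  00111111.11000000.00000000.00000000
Network: 63.192.0.0/12


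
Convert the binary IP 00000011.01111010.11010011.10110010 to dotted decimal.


00000011 = 3
01111010 = 122
11010011 = 211
10110010 = 178
IP: 3.122.211.178


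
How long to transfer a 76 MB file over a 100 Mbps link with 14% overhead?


Effective throughput = 100 * (1 - 14/100) = 86 Mbps
File size in Mb = 76 * 8 = 608 Mb
Time = 608 / 86
Time = 7.0698 seconds


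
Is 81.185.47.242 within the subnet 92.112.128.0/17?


Subnet network: 92.112.128.0
Test IP AND mask: 81.185.0.0
No, 81.185.47.242 is not in 92.112.128.0/17


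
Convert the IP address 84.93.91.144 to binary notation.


84 = 01010100
93 = 01011101
91 = 01011011
144 = 10010000
Binary: 01010100.01011101.01011011.10010000


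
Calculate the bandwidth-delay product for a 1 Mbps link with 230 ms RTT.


BDP = bandwidth * RTT
= 1 Mbps * 230 ms
= 1 * 1e6 * 230 / 1000 bits
= 230000 bits
= 28750 bytes
= 28.0762 KB
BDP = 230000 bits (28750 bytes)


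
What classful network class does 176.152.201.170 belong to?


First octet: 176
Binary: 10110000
10xxxxxx -> Class B (128-191)
Class B, default mask 255.255.0.0 (/16)


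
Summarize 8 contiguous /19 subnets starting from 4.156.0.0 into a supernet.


Original prefix: /19
Number of subnets: 8 = 2^3
New prefix = 19 - 3 = 16
Supernet: 4.156.0.0/16


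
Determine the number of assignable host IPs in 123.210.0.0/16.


Host bits = 32 - 16 = 16
Total addresses = 2^16 = 65536
Usable = total - 2 (network and broadcast)
Usable hosts: 65534


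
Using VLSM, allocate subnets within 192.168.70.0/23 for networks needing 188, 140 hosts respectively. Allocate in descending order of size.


188 hosts -> /24 (254 usable): 192.168.70.0/24
140 hosts -> /24 (254 usable): 192.168.71.0/24
Allocation: 192.168.70.0/24 (188 hosts, 254 usable); 192.168.71.0/24 (140 hosts, 254 usable)


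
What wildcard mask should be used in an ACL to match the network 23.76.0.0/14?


Subnet mask: 255.252.0.0
Wildcard = 255.255.255.255 - subnet mask
255 - 255 = 0
255 - 252 = 3
255 - 0 = 255
255 - 0 = 255
Wildcard: 0.3.255.255


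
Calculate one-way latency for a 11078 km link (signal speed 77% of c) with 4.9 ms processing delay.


Speed = 0.77 * 3e5 km/s = 231000 km/s
Propagation delay = 11078 / 231000 = 0.048 s = 47.9567 ms
Processing delay = 4.9 ms
Total one-way latency = 52.8567 ms


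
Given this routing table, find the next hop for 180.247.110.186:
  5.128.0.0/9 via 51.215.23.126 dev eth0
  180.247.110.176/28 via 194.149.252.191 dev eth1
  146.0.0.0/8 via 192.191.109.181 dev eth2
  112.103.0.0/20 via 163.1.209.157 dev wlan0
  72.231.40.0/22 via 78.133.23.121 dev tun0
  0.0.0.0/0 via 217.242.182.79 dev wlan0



Longest prefix match for 180.247.110.186:
  /9 5.128.0.0: no
  /28 180.247.110.176: MATCH
  /8 146.0.0.0: no
  /20 112.103.0.0: no
  /22 72.231.40.0: no
  /0 0.0.0.0: MATCH
Selected: next-hop 194.149.252.191 via eth1 (matched /28)


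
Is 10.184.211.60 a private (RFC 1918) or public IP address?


RFC 1918 private ranges:
  10.0.0.0/8 (10.0.0.0 - 10.255.255.255)
  172.16.0.0/12 (172.16.0.0 - 172.31.255.255)
  192.168.0.0/16 (192.168.0.0 - 192.168.255.255)
Private (in 10.0.0.0/8)


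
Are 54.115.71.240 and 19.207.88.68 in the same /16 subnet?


Mask: 255.255.0.0
54.115.71.240 AND mask = 54.115.0.0
19.207.88.68 AND mask = 19.207.0.0
No, different subnets (54.115.0.0 vs 19.207.0.0)


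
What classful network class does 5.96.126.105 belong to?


First octet: 5
Binary: 00000101
0xxxxxxx -> Class A (1-126)
Class A, default mask 255.0.0.0 (/8)


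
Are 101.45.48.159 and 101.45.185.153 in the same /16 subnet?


Mask: 255.255.0.0
101.45.48.159 AND mask = 101.45.0.0
101.45.185.153 AND mask = 101.45.0.0
Yes, same subnet (101.45.0.0)


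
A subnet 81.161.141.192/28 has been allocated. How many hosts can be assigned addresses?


Host bits = 32 - 28 = 4
Total addresses = 2^4 = 16
Usable = total - 2 (network and broadcast)
Usable hosts: 14


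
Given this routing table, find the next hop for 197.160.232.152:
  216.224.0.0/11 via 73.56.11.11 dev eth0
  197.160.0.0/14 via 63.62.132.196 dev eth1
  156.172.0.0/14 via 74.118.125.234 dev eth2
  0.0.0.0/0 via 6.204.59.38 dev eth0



Longest prefix match for 197.160.232.152:
  /11 216.224.0.0: no
  /14 197.160.0.0: MATCH
  /14 156.172.0.0: no
  /0 0.0.0.0: MATCH
Selected: next-hop 63.62.132.196 via eth1 (matched /14)


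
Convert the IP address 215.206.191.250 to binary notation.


215 = 11010111
206 = 11001110
191 = 10111111
250 = 11111010
Binary: 11010111.11001110.10111111.11111010


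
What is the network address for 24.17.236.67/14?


IP:   00011000.00010001.11101100.01000011
Mask: 11111111.11111100.00000000.00000000
AND operation:
Net:  00011000.00010000.00000000.00000000
Network: 24.16.0.0/14


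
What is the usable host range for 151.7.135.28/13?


Network: 151.0.0.0
Broadcast: 151.7.255.255
First usable = network + 1
Last usable = broadcast - 1
Range: 151.0.0.1 to 151.7.255.254


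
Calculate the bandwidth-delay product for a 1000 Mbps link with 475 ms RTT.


BDP = bandwidth * RTT
= 1000 Mbps * 475 ms
= 1000 * 1e6 * 475 / 1000 bits
= 475000000 bits
= 59375000 bytes
= 57983.3984 KB
BDP = 475000000 bits (59375000 bytes)


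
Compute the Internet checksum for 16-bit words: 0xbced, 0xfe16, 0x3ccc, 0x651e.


Sum all words (with carry folding):
+ 0xbced = 0xbced
+ 0xfe16 = 0xbb04
+ 0x3ccc = 0xf7d0
+ 0x651e = 0x5cef
One's complement: ~0x5cef
Checksum = 0xa310


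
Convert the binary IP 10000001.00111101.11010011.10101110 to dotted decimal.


10000001 = 129
00111101 = 61
11010011 = 211
10101110 = 174
IP: 129.61.211.174


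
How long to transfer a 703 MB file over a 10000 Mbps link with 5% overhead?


Effective throughput = 10000 * (1 - 5/100) = 9500 Mbps
File size in Mb = 703 * 8 = 5624 Mb
Time = 5624 / 9500
Time = 0.592 seconds


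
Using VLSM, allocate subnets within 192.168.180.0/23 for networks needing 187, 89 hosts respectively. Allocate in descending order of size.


187 hosts -> /24 (254 usable): 192.168.180.0/24
89 hosts -> /25 (126 usable): 192.168.181.0/25
Allocation: 192.168.180.0/24 (187 hosts, 254 usable); 192.168.181.0/25 (89 hosts, 126 usable)


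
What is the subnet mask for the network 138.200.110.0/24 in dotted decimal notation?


/24 means 24 network bits, 8 host bits
Binary: 11111111111111111111111100000000
Mask: 255.255.255.0


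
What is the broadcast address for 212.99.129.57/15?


Network: 212.98.0.0/15
Host bits = 17
Set all host bits to 1:
Broadcast: 212.99.255.255


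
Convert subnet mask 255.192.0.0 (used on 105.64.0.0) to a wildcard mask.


Subnet mask: 255.192.0.0
Wildcard = 255.255.255.255 - subnet mask
255 - 255 = 0
255 - 192 = 63
255 - 0 = 255
255 - 0 = 255
Wildcard: 0.63.255.255


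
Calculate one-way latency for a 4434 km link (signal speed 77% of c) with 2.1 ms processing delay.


Speed = 0.77 * 3e5 km/s = 231000 km/s
Propagation delay = 4434 / 231000 = 0.0192 s = 19.1948 ms
Processing delay = 2.1 ms
Total one-way latency = 21.2948 ms


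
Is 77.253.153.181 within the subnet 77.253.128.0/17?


Subnet network: 77.253.128.0
Test IP AND mask: 77.253.128.0
Yes, 77.253.153.181 is in 77.253.128.0/17


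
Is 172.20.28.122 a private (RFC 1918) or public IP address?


RFC 1918 private ranges:
  10.0.0.0/8 (10.0.0.0 - 10.255.255.255)
  172.16.0.0/12 (172.16.0.0 - 172.31.255.255)
  192.168.0.0/16 (192.168.0.0 - 192.168.255.255)
Private (in 172.16.0.0/12)


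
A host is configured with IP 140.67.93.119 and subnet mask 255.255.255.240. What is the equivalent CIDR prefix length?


Binary: 11111111.11111111.11111111.11110000
Count leading 1s
Prefix: /28


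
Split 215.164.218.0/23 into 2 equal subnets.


New prefix = 23 + 1 = 24
Each subnet has 256 addresses
  215.164.218.0/24
  215.164.219.0/24
Subnets: 215.164.218.0/24, 215.164.219.0/24


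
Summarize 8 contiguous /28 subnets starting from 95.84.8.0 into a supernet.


Original prefix: /28
Number of subnets: 8 = 2^3
New prefix = 28 - 3 = 25
Supernet: 95.84.8.0/25


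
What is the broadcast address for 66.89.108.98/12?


Network: 66.80.0.0/12
Host bits = 20
Set all host bits to 1:
Broadcast: 66.95.255.255


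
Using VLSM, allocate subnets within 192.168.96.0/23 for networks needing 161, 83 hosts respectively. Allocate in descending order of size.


161 hosts -> /24 (254 usable): 192.168.96.0/24
83 hosts -> /25 (126 usable): 192.168.97.0/25
Allocation: 192.168.96.0/24 (161 hosts, 254 usable); 192.168.97.0/25 (83 hosts, 126 usable)


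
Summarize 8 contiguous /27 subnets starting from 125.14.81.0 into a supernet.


Original prefix: /27
Number of subnets: 8 = 2^3
New prefix = 27 - 3 = 24
Supernet: 125.14.81.0/24


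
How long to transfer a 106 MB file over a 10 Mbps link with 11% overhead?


Effective throughput = 10 * (1 - 11/100) = 8.9 Mbps
File size in Mb = 106 * 8 = 848 Mb
Time = 848 / 8.9
Time = 95.2809 seconds


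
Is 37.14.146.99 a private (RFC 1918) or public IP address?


RFC 1918 private ranges:
  10.0.0.0/8 (10.0.0.0 - 10.255.255.255)
  172.16.0.0/12 (172.16.0.0 - 172.31.255.255)
  192.168.0.0/16 (192.168.0.0 - 192.168.255.255)
Public (not in any RFC 1918 range)


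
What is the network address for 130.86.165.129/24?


IP:   10000010.01010110.10100101.10000001
Mask: 11111111.11111111.11111111.00000000
AND operation:
Net:  10000010.01010110.10100101.00000000
Network: 130.86.165.0/24


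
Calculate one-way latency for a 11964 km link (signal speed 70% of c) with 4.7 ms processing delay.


Speed = 0.7 * 3e5 km/s = 210000 km/s
Propagation delay = 11964 / 210000 = 0.057 s = 56.9714 ms
Processing delay = 4.7 ms
Total one-way latency = 61.6714 ms


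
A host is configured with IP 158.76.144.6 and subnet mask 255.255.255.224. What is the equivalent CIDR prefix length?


Binary: 11111111.11111111.11111111.11100000
Count leading 1s
Prefix: /27


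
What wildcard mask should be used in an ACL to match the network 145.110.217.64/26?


Subnet mask: 255.255.255.192
Wildcard = 255.255.255.255 - subnet mask
255 - 255 = 0
255 - 255 = 0
255 - 255 = 0
255 - 192 = 63
Wildcard: 0.0.0.63


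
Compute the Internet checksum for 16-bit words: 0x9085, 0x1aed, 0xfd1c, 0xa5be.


Sum all words (with carry folding):
+ 0x9085 = 0x9085
+ 0x1aed = 0xab72
+ 0xfd1c = 0xa88f
+ 0xa5be = 0x4e4e
One's complement: ~0x4e4e
Checksum = 0xb1b1


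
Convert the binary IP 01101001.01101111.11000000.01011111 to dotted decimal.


01101001 = 105
01101111 = 111
11000000 = 192
01011111 = 95
IP: 105.111.192.95


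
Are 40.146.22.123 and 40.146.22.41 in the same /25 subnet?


Mask: 255.255.255.128
40.146.22.123 AND mask = 40.146.22.0
40.146.22.41 AND mask = 40.146.22.0
Yes, same subnet (40.146.22.0)


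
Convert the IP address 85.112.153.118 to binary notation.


85 = 01010101
112 = 01110000
153 = 10011001
118 = 01110110
Binary: 01010101.01110000.10011001.01110110


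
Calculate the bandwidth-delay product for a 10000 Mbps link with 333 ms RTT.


BDP = bandwidth * RTT
= 10000 Mbps * 333 ms
= 10000 * 1e6 * 333 / 1000 bits
= 3330000000 bits
= 416250000 bytes
= 406494.1406 KB
BDP = 3330000000 bits (416250000 bytes)


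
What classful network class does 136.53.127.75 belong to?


First octet: 136
Binary: 10001000
10xxxxxx -> Class B (128-191)
Class B, default mask 255.255.0.0 (/16)


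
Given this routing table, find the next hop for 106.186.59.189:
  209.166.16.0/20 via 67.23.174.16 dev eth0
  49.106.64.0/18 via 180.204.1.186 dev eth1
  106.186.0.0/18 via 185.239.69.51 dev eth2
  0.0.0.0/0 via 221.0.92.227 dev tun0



Longest prefix match for 106.186.59.189:
  /20 209.166.16.0: no
  /18 49.106.64.0: no
  /18 106.186.0.0: MATCH
  /0 0.0.0.0: MATCH
Selected: next-hop 185.239.69.51 via eth2 (matched /18)


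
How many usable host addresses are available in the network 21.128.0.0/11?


Host bits = 32 - 11 = 21
Total addresses = 2^21 = 2097152
Usable = total - 2 (network and broadcast)
Usable hosts: 2097150


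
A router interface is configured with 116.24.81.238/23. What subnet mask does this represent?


/23 means 23 network bits, 9 host bits
Binary: 11111111111111111111111000000000
Mask: 255.255.254.0


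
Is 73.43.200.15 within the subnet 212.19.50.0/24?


Subnet network: 212.19.50.0
Test IP AND mask: 73.43.200.0
No, 73.43.200.15 is not in 212.19.50.0/24


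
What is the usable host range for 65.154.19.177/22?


Network: 65.154.16.0
Broadcast: 65.154.19.255
First usable = network + 1
Last usable = broadcast - 1
Range: 65.154.16.1 to 65.154.19.254


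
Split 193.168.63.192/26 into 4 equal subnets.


New prefix = 26 + 2 = 28
Each subnet has 16 addresses
  193.168.63.192/28
  193.168.63.208/28
  193.168.63.224/28
  193.168.63.240/28
Subnets: 193.168.63.192/28, 193.168.63.208/28, 193.168.63.224/28, 193.168.63.240/28


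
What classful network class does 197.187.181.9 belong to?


First octet: 197
Binary: 11000101
110xxxxx -> Class C (192-223)
Class C, default mask 255.255.255.0 (/24)


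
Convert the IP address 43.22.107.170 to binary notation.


43 = 00101011
22 = 00010110
107 = 01101011
170 = 10101010
Binary: 00101011.00010110.01101011.10101010


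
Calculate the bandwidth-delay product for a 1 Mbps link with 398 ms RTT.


BDP = bandwidth * RTT
= 1 Mbps * 398 ms
= 1 * 1e6 * 398 / 1000 bits
= 398000 bits
= 49750 bytes
= 48.584 KB
BDP = 398000 bits (49750 bytes)


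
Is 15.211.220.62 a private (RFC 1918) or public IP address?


RFC 1918 private ranges:
  10.0.0.0/8 (10.0.0.0 - 10.255.255.255)
  172.16.0.0/12 (172.16.0.0 - 172.31.255.255)
  192.168.0.0/16 (192.168.0.0 - 192.168.255.255)
Public (not in any RFC 1918 range)


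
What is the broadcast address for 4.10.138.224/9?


Network: 4.0.0.0/9
Host bits = 23
Set all host bits to 1:
Broadcast: 4.127.255.255


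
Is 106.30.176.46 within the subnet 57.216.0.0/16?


Subnet network: 57.216.0.0
Test IP AND mask: 106.30.0.0
No, 106.30.176.46 is not in 57.216.0.0/16


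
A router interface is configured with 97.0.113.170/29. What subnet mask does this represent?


/29 means 29 network bits, 3 host bits
Binary: 11111111111111111111111111111000
Mask: 255.255.255.248


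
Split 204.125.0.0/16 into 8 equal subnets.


New prefix = 16 + 3 = 19
Each subnet has 8192 addresses
  204.125.0.0/19
  204.125.32.0/19
  204.125.64.0/19
  204.125.96.0/19
  204.125.128.0/19
  204.125.160.0/19
  204.125.192.0/19
  204.125.224.0/19
Subnets: 204.125.0.0/19, 204.125.32.0/19, 204.125.64.0/19, 204.125.96.0/19, 204.125.128.0/19, 204.125.160.0/19, 204.125.192.0/19, 204.125.224.0/19


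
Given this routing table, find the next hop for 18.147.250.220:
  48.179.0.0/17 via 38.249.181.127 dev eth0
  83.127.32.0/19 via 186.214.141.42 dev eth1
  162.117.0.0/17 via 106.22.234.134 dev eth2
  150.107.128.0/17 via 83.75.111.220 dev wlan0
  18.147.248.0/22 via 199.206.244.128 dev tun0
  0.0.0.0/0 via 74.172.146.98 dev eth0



Longest prefix match for 18.147.250.220:
  /17 48.179.0.0: no
  /19 83.127.32.0: no
  /17 162.117.0.0: no
  /17 150.107.128.0: no
  /22 18.147.248.0: MATCH
  /0 0.0.0.0: MATCH
Selected: next-hop 199.206.244.128 via tun0 (matched /22)


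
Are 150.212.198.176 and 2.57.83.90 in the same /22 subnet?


Mask: 255.255.252.0
150.212.198.176 AND mask = 150.212.196.0
2.57.83.90 AND mask = 2.57.80.0
No, different subnets (150.212.196.0 vs 2.57.80.0)


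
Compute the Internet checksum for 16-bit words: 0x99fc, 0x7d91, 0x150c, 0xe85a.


Sum all words (with carry folding):
+ 0x99fc = 0x99fc
+ 0x7d91 = 0x178e
+ 0x150c = 0x2c9a
+ 0xe85a = 0x14f5
One's complement: ~0x14f5
Checksum = 0xeb0a


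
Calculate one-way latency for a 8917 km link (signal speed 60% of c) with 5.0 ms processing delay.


Speed = 0.6 * 3e5 km/s = 180000 km/s
Propagation delay = 8917 / 180000 = 0.0495 s = 49.5389 ms
Processing delay = 5.0 ms
Total one-way latency = 54.5389 ms


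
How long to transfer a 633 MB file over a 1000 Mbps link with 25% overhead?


Effective throughput = 1000 * (1 - 25/100) = 750 Mbps
File size in Mb = 633 * 8 = 5064 Mb
Time = 5064 / 750
Time = 6.752 seconds


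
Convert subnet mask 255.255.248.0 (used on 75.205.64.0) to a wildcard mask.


Subnet mask: 255.255.248.0
Wildcard = 255.255.255.255 - subnet mask
255 - 255 = 0
255 - 255 = 0
255 - 248 = 7
255 - 0 = 255
Wildcard: 0.0.7.255


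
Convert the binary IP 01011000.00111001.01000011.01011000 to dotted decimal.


01011000 = 88
00111001 = 57
01000011 = 67
01011000 = 88
IP: 88.57.67.88


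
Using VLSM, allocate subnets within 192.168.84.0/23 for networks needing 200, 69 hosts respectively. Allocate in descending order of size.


200 hosts -> /24 (254 usable): 192.168.84.0/24
69 hosts -> /25 (126 usable): 192.168.85.0/25
Allocation: 192.168.84.0/24 (200 hosts, 254 usable); 192.168.85.0/25 (69 hosts, 126 usable)


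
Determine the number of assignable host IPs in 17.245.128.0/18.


Host bits = 32 - 18 = 14
Total addresses = 2^14 = 16384
Usable = total - 2 (network and broadcast)
Usable hosts: 16382


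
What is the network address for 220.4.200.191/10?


IP:   11011100.00000100.11001000.10111111
Mask: 11111111.11000000.00000000.00000000
AND operation:
Net:  11011100.00000000.00000000.00000000
Network: 220.0.0.0/10


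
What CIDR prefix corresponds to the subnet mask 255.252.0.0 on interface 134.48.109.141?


Binary: 11111111.11111100.00000000.00000000
Count leading 1s
Prefix: /14


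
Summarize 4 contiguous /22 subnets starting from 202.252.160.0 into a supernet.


Original prefix: /22
Number of subnets: 4 = 2^2
New prefix = 22 - 2 = 20
Supernet: 202.252.160.0/20


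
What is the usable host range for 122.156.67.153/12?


Network: 122.144.0.0
Broadcast: 122.159.255.255
First usable = network + 1
Last usable = broadcast - 1
Range: 122.144.0.1 to 122.159.255.254


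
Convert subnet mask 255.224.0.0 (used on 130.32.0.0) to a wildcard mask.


Subnet mask: 255.224.0.0
Wildcard = 255.255.255.255 - subnet mask
255 - 255 = 0
255 - 224 = 31
255 - 0 = 255
255 - 0 = 255
Wildcard: 0.31.255.255


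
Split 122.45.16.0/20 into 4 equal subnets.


New prefix = 20 + 2 = 22
Each subnet has 1024 addresses
  122.45.16.0/22
  122.45.20.0/22
  122.45.24.0/22
  122.45.28.0/22
Subnets: 122.45.16.0/22, 122.45.20.0/22, 122.45.24.0/22, 122.45.28.0/22


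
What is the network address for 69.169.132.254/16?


IP:   01000101.10101001.10000100.11111110
Mask: 11111111.11111111.00000000.00000000
AND operation:
Net:  01000101.10101001.00000000.00000000
Network: 69.169.0.0/16


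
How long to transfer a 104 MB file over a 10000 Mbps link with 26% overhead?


Effective throughput = 10000 * (1 - 26/100) = 7400 Mbps
File size in Mb = 104 * 8 = 832 Mb
Time = 832 / 7400
Time = 0.1124 seconds


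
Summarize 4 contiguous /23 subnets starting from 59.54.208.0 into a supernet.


Original prefix: /23
Number of subnets: 4 = 2^2
New prefix = 23 - 2 = 21
Supernet: 59.54.208.0/21


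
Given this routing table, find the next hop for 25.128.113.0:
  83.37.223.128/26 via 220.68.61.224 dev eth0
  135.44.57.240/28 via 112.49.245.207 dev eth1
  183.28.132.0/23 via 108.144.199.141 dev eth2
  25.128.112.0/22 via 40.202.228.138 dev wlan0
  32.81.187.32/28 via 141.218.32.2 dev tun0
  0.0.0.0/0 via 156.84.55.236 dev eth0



Longest prefix match for 25.128.113.0:
  /26 83.37.223.128: no
  /28 135.44.57.240: no
  /23 183.28.132.0: no
  /22 25.128.112.0: MATCH
  /28 32.81.187.32: no
  /0 0.0.0.0: MATCH
Selected: next-hop 40.202.228.138 via wlan0 (matched /22)


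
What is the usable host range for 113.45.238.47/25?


Network: 113.45.238.0
Broadcast: 113.45.238.127
First usable = network + 1
Last usable = broadcast - 1
Range: 113.45.238.1 to 113.45.238.126


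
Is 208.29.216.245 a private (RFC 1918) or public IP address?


RFC 1918 private ranges:
  10.0.0.0/8 (10.0.0.0 - 10.255.255.255)
  172.16.0.0/12 (172.16.0.0 - 172.31.255.255)
  192.168.0.0/16 (192.168.0.0 - 192.168.255.255)
Public (not in any RFC 1918 range)


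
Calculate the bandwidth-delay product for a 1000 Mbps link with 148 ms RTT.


BDP = bandwidth * RTT
= 1000 Mbps * 148 ms
= 1000 * 1e6 * 148 / 1000 bits
= 148000000 bits
= 18500000 bytes
= 18066.4062 KB
BDP = 148000000 bits (18500000 bytes)


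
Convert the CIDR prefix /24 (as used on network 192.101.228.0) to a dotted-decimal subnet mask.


/24 means 24 network bits, 8 host bits
Binary: 11111111111111111111111100000000
Mask: 255.255.255.0


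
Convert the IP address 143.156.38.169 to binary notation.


143 = 10001111
156 = 10011100
38 = 00100110
169 = 10101001
Binary: 10001111.10011100.00100110.10101001


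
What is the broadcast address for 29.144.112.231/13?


Network: 29.144.0.0/13
Host bits = 19
Set all host bits to 1:
Broadcast: 29.151.255.255


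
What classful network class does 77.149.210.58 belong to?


First octet: 77
Binary: 01001101
0xxxxxxx -> Class A (1-126)
Class A, default mask 255.0.0.0 (/8)


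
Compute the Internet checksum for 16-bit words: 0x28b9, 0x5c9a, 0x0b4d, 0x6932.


Sum all words (with carry folding):
+ 0x28b9 = 0x28b9
+ 0x5c9a = 0x8553
+ 0x0b4d = 0x90a0
+ 0x6932 = 0xf9d2
One's complement: ~0xf9d2
Checksum = 0x062d


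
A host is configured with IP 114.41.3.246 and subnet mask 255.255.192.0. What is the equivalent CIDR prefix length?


Binary: 11111111.11111111.11000000.00000000
Count leading 1s
Prefix: /18


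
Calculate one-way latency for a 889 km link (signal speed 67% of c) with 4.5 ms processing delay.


Speed = 0.67 * 3e5 km/s = 201000 km/s
Propagation delay = 889 / 201000 = 0.0044 s = 4.4229 ms
Processing delay = 4.5 ms
Total one-way latency = 8.9229 ms


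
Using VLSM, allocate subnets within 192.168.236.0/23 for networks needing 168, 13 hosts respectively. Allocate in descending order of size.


168 hosts -> /24 (254 usable): 192.168.236.0/24
13 hosts -> /28 (14 usable): 192.168.237.0/28
Allocation: 192.168.236.0/24 (168 hosts, 254 usable); 192.168.237.0/28 (13 hosts, 14 usable)


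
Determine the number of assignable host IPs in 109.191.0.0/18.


Host bits = 32 - 18 = 14
Total addresses = 2^14 = 16384
Usable = total - 2 (network and broadcast)
Usable hosts: 16382


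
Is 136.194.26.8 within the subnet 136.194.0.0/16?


Subnet network: 136.194.0.0
Test IP AND mask: 136.194.0.0
Yes, 136.194.26.8 is in 136.194.0.0/16


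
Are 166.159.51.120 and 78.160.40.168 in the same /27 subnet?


Mask: 255.255.255.224
166.159.51.120 AND mask = 166.159.51.96
78.160.40.168 AND mask = 78.160.40.160
No, different subnets (166.159.51.96 vs 78.160.40.160)


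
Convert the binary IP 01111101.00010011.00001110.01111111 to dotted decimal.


01111101 = 125
00010011 = 19
00001110 = 14
01111111 = 127
IP: 125.19.14.127


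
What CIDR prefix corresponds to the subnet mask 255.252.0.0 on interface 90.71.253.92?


Binary: 11111111.11111100.00000000.00000000
Count leading 1s
Prefix: /14


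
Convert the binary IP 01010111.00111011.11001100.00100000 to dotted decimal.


01010111 = 87
00111011 = 59
11001100 = 204
00100000 = 32
IP: 87.59.204.32


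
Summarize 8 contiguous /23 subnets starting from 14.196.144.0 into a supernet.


Original prefix: /23
Number of subnets: 8 = 2^3
New prefix = 23 - 3 = 20
Supernet: 14.196.144.0/20


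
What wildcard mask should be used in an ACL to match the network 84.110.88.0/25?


Subnet mask: 255.255.255.128
Wildcard = 255.255.255.255 - subnet mask
255 - 255 = 0
255 - 255 = 0
255 - 255 = 0
255 - 128 = 127
Wildcard: 0.0.0.127
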